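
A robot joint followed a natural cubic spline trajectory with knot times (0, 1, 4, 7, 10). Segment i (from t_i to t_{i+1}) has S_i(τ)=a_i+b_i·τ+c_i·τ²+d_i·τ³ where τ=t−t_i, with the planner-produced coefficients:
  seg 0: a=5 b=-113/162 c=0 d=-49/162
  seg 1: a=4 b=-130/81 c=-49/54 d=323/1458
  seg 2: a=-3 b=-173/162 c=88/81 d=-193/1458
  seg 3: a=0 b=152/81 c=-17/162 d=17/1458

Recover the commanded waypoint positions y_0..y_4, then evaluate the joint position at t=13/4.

y_0 = S_0(0) = a_0 = 5
y_1 = S_1(0) = a_1 = 4
y_2 = S_2(0) = a_2 = -3
y_3 = S_3(0) = a_3 = 0
y_4 = S_3(3) = 5
t_q=13/4 is in segment 1 (τ=9/4); S_1(τ)=-1937/1152

y_0=5 y_1=4 y_2=-3 y_3=0 y_4=5
S(13/4) = -1937/1152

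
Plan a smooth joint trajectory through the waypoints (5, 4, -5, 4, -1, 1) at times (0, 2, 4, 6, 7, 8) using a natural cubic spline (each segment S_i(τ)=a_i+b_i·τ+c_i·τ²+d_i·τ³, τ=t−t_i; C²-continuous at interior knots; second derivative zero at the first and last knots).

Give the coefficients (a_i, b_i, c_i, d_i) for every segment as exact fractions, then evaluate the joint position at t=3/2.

  seg 0: a=5 b=953/626 c=0 d=-633/1252
  seg 1: a=4 b=-2845/626 c=-1899/626 d=1913/1252
  seg 2: a=-5 b=1037/626 c=1920/313 d=-1475/626
  seg 3: a=4 b=-1303/626 c=-2505/313 d=3183/626
  seg 4: a=-1 b=-887/313 c=4539/626 d=-1513/626
S(3/2) = 55861/10016

Δ: Δ0=-1/2, Δ1=-9/2, Δ2=9/2, Δ3=-5, Δ4=2
row 1: diag=8, rhs=-24; c'=1/4, d'=-3
row 2: denom=8−2·1/4=15/2; d'=(54−2·-3)/(15/2)=8
row 3: denom=6−2·4/15=82/15; d'=(-57−2·8)/(82/15)=-1095/82
row 4: denom=4−1·15/82=313/82; d'=(42−1·-1095/82)/(313/82)=4539/313
back: M4=4539/313
back: M3=-1095/82−15/82·4539/313=-5010/313
back: M2=8−4/15·-5010/313=3840/313
back: M1=-3−1/4·3840/313=-1899/313
M: M0=0, M1=-1899/313, M2=3840/313, M3=-5010/313, M4=4539/313, M5=0
seg 0: a=5, c=M0/2=0, d=(M1−M0)/(6·2)=-633/1252, b=Δ0−h0·(2M0+M1)/6=953/626
seg 1: a=4, c=M1/2=-1899/626, d=(M2−M1)/(6·2)=1913/1252, b=Δ1−h1·(2M1+M2)/6=-2845/626
seg 2: a=-5, c=M2/2=1920/313, d=(M3−M2)/(6·2)=-1475/626, b=Δ2−h2·(2M2+M3)/6=1037/626
seg 3: a=4, c=M3/2=-2505/313, d=(M4−M3)/(6·1)=3183/626, b=Δ3−h3·(2M3+M4)/6=-1303/626
seg 4: a=-1, c=M4/2=4539/626, d=(M5−M4)/(6·1)=-1513/626, b=Δ4−h4·(2M4+M5)/6=-887/313
t_q=3/2 → seg 0, τ=3/2; S=5+953/626·τ+0·τ²+-633/1252·τ³=55861/10016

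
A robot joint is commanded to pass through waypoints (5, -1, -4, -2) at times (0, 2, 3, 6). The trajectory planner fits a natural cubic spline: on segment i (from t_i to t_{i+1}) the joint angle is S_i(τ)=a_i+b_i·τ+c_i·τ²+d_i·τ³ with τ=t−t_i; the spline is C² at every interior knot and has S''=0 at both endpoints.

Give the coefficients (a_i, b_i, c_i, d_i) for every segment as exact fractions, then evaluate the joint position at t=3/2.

  seg 0: a=5 b=-401/141 c=0 d=-11/282
  seg 1: a=-1 b=-467/141 c=-11/47 d=77/141
  seg 2: a=-4 b=-302/141 c=66/47 d=-22/141
S(3/2) = 453/752

Δ: Δ0=-3, Δ1=-3, Δ2=2/3
row 1: diag=6, rhs=0; c'=1/6, d'=0
row 2: denom=8−1·1/6=47/6; d'=(22−1·0)/(47/6)=132/47
back: M2=132/47
back: M1=0−1/6·132/47=-22/47
M: M0=0, M1=-22/47, M2=132/47, M3=0
seg 0: a=5, c=M0/2=0, d=(M1−M0)/(6·2)=-11/282, b=Δ0−h0·(2M0+M1)/6=-401/141
seg 1: a=-1, c=M1/2=-11/47, d=(M2−M1)/(6·1)=77/141, b=Δ1−h1·(2M1+M2)/6=-467/141
seg 2: a=-4, c=M2/2=66/47, d=(M3−M2)/(6·3)=-22/141, b=Δ2−h2·(2M2+M3)/6=-302/141
t_q=3/2 → seg 0, τ=3/2; S=5+-401/141·τ+0·τ²+-11/282·τ³=453/752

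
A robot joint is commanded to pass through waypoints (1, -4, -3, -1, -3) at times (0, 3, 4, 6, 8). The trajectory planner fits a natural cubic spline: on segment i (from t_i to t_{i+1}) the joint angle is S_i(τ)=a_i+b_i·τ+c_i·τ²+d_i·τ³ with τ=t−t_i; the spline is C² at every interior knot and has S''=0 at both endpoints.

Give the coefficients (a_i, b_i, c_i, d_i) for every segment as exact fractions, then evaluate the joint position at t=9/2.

  seg 0: a=1 b=-685/258 c=0 d=85/774
  seg 1: a=-4 b=40/129 c=85/86 d=-77/258
  seg 2: a=-3 b=359/258 c=4/43 d=-149/1032
  seg 3: a=-1 b=4/129 c=-133/172 d=133/1032
S(9/2) = -6327/2752

Δ: Δ0=-5/3, Δ1=1, Δ2=1, Δ3=-1
row 1: diag=8, rhs=16; c'=1/8, d'=2
row 2: denom=6−1·1/8=47/8; d'=(0−1·2)/(47/8)=-16/47
row 3: denom=8−2·16/47=344/47; d'=(-12−2·-16/47)/(344/47)=-133/86
back: M3=-133/86
back: M2=-16/47−16/47·-133/86=8/43
back: M1=2−1/8·8/43=85/43
M: M0=0, M1=85/43, M2=8/43, M3=-133/86, M4=0
seg 0: a=1, c=M0/2=0, d=(M1−M0)/(6·3)=85/774, b=Δ0−h0·(2M0+M1)/6=-685/258
seg 1: a=-4, c=M1/2=85/86, d=(M2−M1)/(6·1)=-77/258, b=Δ1−h1·(2M1+M2)/6=40/129
seg 2: a=-3, c=M2/2=4/43, d=(M3−M2)/(6·2)=-149/1032, b=Δ2−h2·(2M2+M3)/6=359/258
seg 3: a=-1, c=M3/2=-133/172, d=(M4−M3)/(6·2)=133/1032, b=Δ3−h3·(2M3+M4)/6=4/129
t_q=9/2 → seg 2, τ=1/2; S=-3+359/258·τ+4/43·τ²+-149/1032·τ³=-6327/2752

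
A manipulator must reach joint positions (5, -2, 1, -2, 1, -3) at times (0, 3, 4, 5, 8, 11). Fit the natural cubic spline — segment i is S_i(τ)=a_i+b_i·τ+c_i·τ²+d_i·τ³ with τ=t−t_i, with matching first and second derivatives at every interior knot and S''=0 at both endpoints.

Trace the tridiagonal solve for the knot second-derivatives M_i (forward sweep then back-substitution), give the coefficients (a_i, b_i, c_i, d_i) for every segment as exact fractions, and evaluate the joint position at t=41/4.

Δ: Δ0=-7/3, Δ1=3, Δ2=-3, Δ3=1, Δ4=-4/3
row 1: diag=8, rhs=32; c'=1/8, d'=4
row 2: denom=4−1·1/8=31/8; d'=(-36−1·4)/(31/8)=-320/31
row 3: denom=8−1·8/31=240/31; d'=(24−1·-320/31)/(240/31)=133/30
row 4: denom=12−3·31/80=867/80; d'=(-14−3·133/30)/(867/80)=-728/289
back: M4=-728/289
back: M3=133/30−31/80·-728/289=4690/867
back: M2=-320/31−8/31·4690/867=-10160/867
back: M1=4−1/8·-10160/867=4738/867
M: M0=0, M1=4738/867, M2=-10160/867, M3=4690/867, M4=-728/289, M5=0
seg 0: a=5, c=M0/2=0, d=(M1−M0)/(6·3)=2369/7803, b=Δ0−h0·(2M0+M1)/6=-1464/289
seg 1: a=-2, c=M1/2=2369/867, d=(M2−M1)/(6·1)=-2483/867, b=Δ1−h1·(2M1+M2)/6=905/289
seg 2: a=1, c=M2/2=-5080/867, d=(M3−M2)/(6·1)=825/289, b=Δ2−h2·(2M2+M3)/6=4/867
seg 3: a=-2, c=M3/2=2345/867, d=(M4−M3)/(6·3)=-3437/7803, b=Δ3−h3·(2M3+M4)/6=-2731/867
seg 4: a=1, c=M4/2=-364/289, d=(M5−M4)/(6·3)=364/2601, b=Δ4−h4·(2M4+M5)/6=1028/867
t_q=41/4 → seg 4, τ=9/4; S=1+1028/867·τ+-364/289·τ²+364/2601·τ³=-5153/4624

  seg 0: a=5 b=-1464/289 c=0 d=2369/7803
  seg 1: a=-2 b=905/289 c=2369/867 d=-2483/867
  seg 2: a=1 b=4/867 c=-5080/867 d=825/289
  seg 3: a=-2 b=-2731/867 c=2345/867 d=-3437/7803
  seg 4: a=1 b=1028/867 c=-364/289 d=364/2601
S(41/4) = -5153/4624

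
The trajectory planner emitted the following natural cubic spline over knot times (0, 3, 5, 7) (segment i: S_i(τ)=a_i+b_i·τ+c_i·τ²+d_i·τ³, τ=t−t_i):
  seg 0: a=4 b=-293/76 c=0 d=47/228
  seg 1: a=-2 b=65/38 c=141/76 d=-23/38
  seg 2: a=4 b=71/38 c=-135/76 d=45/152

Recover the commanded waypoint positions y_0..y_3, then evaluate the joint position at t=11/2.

y_0=4 y_1=-2 y_2=4 y_3=3
S(11/2) = 5505/1216

y_0 = S_0(0) = a_0 = 4
y_1 = S_1(0) = a_1 = -2
y_2 = S_2(0) = a_2 = 4
y_3 = S_2(2) = 3
t_q=11/2 is in segment 2 (τ=1/2); S_2(τ)=5505/1216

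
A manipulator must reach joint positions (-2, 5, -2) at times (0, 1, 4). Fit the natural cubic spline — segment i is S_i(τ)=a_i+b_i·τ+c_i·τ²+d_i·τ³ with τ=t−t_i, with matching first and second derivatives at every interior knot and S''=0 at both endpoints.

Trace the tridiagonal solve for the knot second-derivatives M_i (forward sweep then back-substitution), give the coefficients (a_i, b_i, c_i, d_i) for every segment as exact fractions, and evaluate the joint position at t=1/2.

  seg 0: a=-2 b=49/6 c=0 d=-7/6
  seg 1: a=5 b=14/3 c=-7/2 d=7/18
S(1/2) = 31/16

Δ: Δ0=7, Δ1=-7/3
row 1: diag=8, rhs=-56; c'=3/8, d'=-7
back: M1=-7
M: M0=0, M1=-7, M2=0
seg 0: a=-2, c=M0/2=0, d=(M1−M0)/(6·1)=-7/6, b=Δ0−h0·(2M0+M1)/6=49/6
seg 1: a=5, c=M1/2=-7/2, d=(M2−M1)/(6·3)=7/18, b=Δ1−h1·(2M1+M2)/6=14/3
t_q=1/2 → seg 0, τ=1/2; S=-2+49/6·τ+0·τ²+-7/6·τ³=31/16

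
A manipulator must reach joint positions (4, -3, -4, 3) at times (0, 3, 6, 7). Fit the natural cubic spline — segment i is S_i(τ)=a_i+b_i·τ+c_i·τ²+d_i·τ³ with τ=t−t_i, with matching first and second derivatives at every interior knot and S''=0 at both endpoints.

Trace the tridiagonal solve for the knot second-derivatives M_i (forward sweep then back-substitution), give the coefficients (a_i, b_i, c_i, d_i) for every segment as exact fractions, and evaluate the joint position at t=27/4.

Δ: Δ0=-7/3, Δ1=-1/3, Δ2=7
row 1: diag=12, rhs=12; c'=1/4, d'=1
row 2: denom=8−3·1/4=29/4; d'=(44−3·1)/(29/4)=164/29
back: M2=164/29
back: M1=1−1/4·164/29=-12/29
M: M0=0, M1=-12/29, M2=164/29, M3=0
seg 0: a=4, c=M0/2=0, d=(M1−M0)/(6·3)=-2/87, b=Δ0−h0·(2M0+M1)/6=-185/87
seg 1: a=-3, c=M1/2=-6/29, d=(M2−M1)/(6·3)=88/261, b=Δ1−h1·(2M1+M2)/6=-239/87
seg 2: a=-4, c=M2/2=82/29, d=(M3−M2)/(6·1)=-82/87, b=Δ2−h2·(2M2+M3)/6=445/87
t_q=27/4 → seg 2, τ=3/4; S=-4+445/87·τ+82/29·τ²+-82/87·τ³=955/928

  seg 0: a=4 b=-185/87 c=0 d=-2/87
  seg 1: a=-3 b=-239/87 c=-6/29 d=88/261
  seg 2: a=-4 b=445/87 c=82/29 d=-82/87
S(27/4) = 955/928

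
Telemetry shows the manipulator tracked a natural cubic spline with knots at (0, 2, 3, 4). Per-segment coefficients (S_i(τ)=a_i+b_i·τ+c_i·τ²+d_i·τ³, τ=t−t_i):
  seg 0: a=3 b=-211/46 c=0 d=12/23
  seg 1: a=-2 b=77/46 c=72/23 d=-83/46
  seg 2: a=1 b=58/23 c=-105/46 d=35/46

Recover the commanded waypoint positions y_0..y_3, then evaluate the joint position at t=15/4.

y_0=3 y_1=-2 y_2=1 y_3=2
S(15/4) = 5677/2944

y_0 = S_0(0) = a_0 = 3
y_1 = S_1(0) = a_1 = -2
y_2 = S_2(0) = a_2 = 1
y_3 = S_2(1) = 2
t_q=15/4 is in segment 2 (τ=3/4); S_2(τ)=5677/2944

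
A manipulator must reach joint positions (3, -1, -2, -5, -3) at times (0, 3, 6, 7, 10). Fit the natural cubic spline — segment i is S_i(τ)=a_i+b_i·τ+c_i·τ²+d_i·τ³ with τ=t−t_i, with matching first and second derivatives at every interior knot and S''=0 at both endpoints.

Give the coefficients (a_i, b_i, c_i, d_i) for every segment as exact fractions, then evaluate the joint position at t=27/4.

Δ: Δ0=-4/3, Δ1=-1/3, Δ2=-3, Δ3=2/3
row 1: diag=12, rhs=6; c'=1/4, d'=1/2
row 2: denom=8−3·1/4=29/4; d'=(-16−3·1/2)/(29/4)=-70/29
row 3: denom=8−1·4/29=228/29; d'=(22−1·-70/29)/(228/29)=59/19
back: M3=59/19
back: M2=-70/29−4/29·59/19=-54/19
back: M1=1/2−1/4·-54/19=23/19
M: M0=0, M1=23/19, M2=-54/19, M3=59/19, M4=0
seg 0: a=3, c=M0/2=0, d=(M1−M0)/(6·3)=23/342, b=Δ0−h0·(2M0+M1)/6=-221/114
seg 1: a=-1, c=M1/2=23/38, d=(M2−M1)/(6·3)=-77/342, b=Δ1−h1·(2M1+M2)/6=-7/57
seg 2: a=-2, c=M2/2=-27/19, d=(M3−M2)/(6·1)=113/114, b=Δ2−h2·(2M2+M3)/6=-293/114
seg 3: a=-5, c=M3/2=59/38, d=(M4−M3)/(6·3)=-59/342, b=Δ3−h3·(2M3+M4)/6=-139/57
t_q=27/4 → seg 2, τ=3/4; S=-2+-293/114·τ+-27/19·τ²+113/114·τ³=-10479/2432

  seg 0: a=3 b=-221/114 c=0 d=23/342
  seg 1: a=-1 b=-7/57 c=23/38 d=-77/342
  seg 2: a=-2 b=-293/114 c=-27/19 d=113/114
  seg 3: a=-5 b=-139/57 c=59/38 d=-59/342
S(27/4) = -10479/2432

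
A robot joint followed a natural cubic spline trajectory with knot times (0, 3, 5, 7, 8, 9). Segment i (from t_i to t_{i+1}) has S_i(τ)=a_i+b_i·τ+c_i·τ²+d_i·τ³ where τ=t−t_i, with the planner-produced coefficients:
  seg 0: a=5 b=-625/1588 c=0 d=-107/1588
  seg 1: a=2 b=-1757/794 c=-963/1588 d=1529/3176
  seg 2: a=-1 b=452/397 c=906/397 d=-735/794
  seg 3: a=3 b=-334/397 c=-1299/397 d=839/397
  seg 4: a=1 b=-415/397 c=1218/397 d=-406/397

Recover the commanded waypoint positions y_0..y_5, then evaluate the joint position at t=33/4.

y_0=5 y_1=2 y_2=-1 y_3=3 y_4=1 y_5=2
S(33/4) = 11617/12704

y_0 = S_0(0) = a_0 = 5
y_1 = S_1(0) = a_1 = 2
y_2 = S_2(0) = a_2 = -1
y_3 = S_3(0) = a_3 = 3
y_4 = S_4(0) = a_4 = 1
y_5 = S_4(1) = 2
t_q=33/4 is in segment 4 (τ=1/4); S_4(τ)=11617/12704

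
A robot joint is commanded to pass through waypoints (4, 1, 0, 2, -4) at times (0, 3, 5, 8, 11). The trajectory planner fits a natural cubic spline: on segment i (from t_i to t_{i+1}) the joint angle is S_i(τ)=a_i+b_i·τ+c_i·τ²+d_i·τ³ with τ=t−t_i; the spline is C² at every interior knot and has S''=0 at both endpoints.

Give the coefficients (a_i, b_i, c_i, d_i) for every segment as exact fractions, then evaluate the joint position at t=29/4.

Δ: Δ0=-1, Δ1=-1/2, Δ2=2/3, Δ3=-2
row 1: diag=10, rhs=3; c'=1/5, d'=3/10
row 2: denom=10−2·1/5=48/5; d'=(7−2·3/10)/(48/5)=2/3
row 3: denom=12−3·5/16=177/16; d'=(-16−3·2/3)/(177/16)=-96/59
back: M3=-96/59
back: M2=2/3−5/16·-96/59=208/177
back: M1=3/10−1/5·208/177=23/354
M: M0=0, M1=23/354, M2=208/177, M3=-96/59, M4=0
seg 0: a=4, c=M0/2=0, d=(M1−M0)/(6·3)=23/6372, b=Δ0−h0·(2M0+M1)/6=-731/708
seg 1: a=1, c=M1/2=23/708, d=(M2−M1)/(6·2)=131/1416, b=Δ1−h1·(2M1+M2)/6=-331/354
seg 2: a=0, c=M2/2=104/177, d=(M3−M2)/(6·3)=-248/1593, b=Δ2−h2·(2M2+M3)/6=18/59
seg 3: a=2, c=M3/2=-48/59, d=(M4−M3)/(6·3)=16/177, b=Δ3−h3·(2M3+M4)/6=-22/59
t_q=29/4 → seg 2, τ=9/4; S=0+18/59·τ+104/177·τ²+-248/1593·τ³=891/472

  seg 0: a=4 b=-731/708 c=0 d=23/6372
  seg 1: a=1 b=-331/354 c=23/708 d=131/1416
  seg 2: a=0 b=18/59 c=104/177 d=-248/1593
  seg 3: a=2 b=-22/59 c=-48/59 d=16/177
S(29/4) = 891/472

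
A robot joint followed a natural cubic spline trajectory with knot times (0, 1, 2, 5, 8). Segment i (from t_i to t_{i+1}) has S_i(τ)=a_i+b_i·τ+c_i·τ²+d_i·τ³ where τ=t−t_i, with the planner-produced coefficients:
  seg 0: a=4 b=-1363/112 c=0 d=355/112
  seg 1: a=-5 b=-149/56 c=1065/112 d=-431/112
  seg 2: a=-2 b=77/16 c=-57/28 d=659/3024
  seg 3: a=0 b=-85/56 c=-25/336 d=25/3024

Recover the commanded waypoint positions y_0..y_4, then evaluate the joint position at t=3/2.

y_0 = S_0(0) = a_0 = 4
y_1 = S_1(0) = a_1 = -5
y_2 = S_2(0) = a_2 = -2
y_3 = S_3(0) = a_3 = 0
y_4 = S_3(3) = -5
t_q=3/2 is in segment 1 (τ=1/2); S_1(τ)=-3973/896

y_0=4 y_1=-5 y_2=-2 y_3=0 y_4=-5
S(3/2) = -3973/896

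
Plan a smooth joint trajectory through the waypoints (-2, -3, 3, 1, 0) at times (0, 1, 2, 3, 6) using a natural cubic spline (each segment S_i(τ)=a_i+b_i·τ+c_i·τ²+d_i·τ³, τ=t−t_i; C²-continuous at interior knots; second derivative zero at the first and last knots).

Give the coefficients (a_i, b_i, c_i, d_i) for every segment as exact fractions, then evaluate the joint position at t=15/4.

  seg 0: a=-2 b=-299/87 c=0 d=212/87
  seg 1: a=-3 b=337/87 c=212/29 d=-451/87
  seg 2: a=3 b=256/87 c=-239/29 d=287/87
  seg 3: a=1 b=-317/87 c=48/29 d=-16/87
S(15/4) = -51/58

Δ: Δ0=-1, Δ1=6, Δ2=-2, Δ3=-1/3
row 1: diag=4, rhs=42; c'=1/4, d'=21/2
row 2: denom=4−1·1/4=15/4; d'=(-48−1·21/2)/(15/4)=-78/5
row 3: denom=8−1·4/15=116/15; d'=(10−1·-78/5)/(116/15)=96/29
back: M3=96/29
back: M2=-78/5−4/15·96/29=-478/29
back: M1=21/2−1/4·-478/29=424/29
M: M0=0, M1=424/29, M2=-478/29, M3=96/29, M4=0
seg 0: a=-2, c=M0/2=0, d=(M1−M0)/(6·1)=212/87, b=Δ0−h0·(2M0+M1)/6=-299/87
seg 1: a=-3, c=M1/2=212/29, d=(M2−M1)/(6·1)=-451/87, b=Δ1−h1·(2M1+M2)/6=337/87
seg 2: a=3, c=M2/2=-239/29, d=(M3−M2)/(6·1)=287/87, b=Δ2−h2·(2M2+M3)/6=256/87
seg 3: a=1, c=M3/2=48/29, d=(M4−M3)/(6·3)=-16/87, b=Δ3−h3·(2M3+M4)/6=-317/87
t_q=15/4 → seg 3, τ=3/4; S=1+-317/87·τ+48/29·τ²+-16/87·τ³=-51/58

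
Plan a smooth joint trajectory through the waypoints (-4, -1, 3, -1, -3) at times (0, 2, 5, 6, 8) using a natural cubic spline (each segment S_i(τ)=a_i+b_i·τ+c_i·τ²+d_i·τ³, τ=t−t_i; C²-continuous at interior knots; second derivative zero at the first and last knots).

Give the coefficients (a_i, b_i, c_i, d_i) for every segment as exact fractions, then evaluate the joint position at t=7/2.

Δ: Δ0=3/2, Δ1=4/3, Δ2=-4, Δ3=-1
row 1: diag=10, rhs=-1; c'=3/10, d'=-1/10
row 2: denom=8−3·3/10=71/10; d'=(-32−3·-1/10)/(71/10)=-317/71
row 3: denom=6−1·10/71=416/71; d'=(18−1·-317/71)/(416/71)=1595/416
back: M3=1595/416
back: M2=-317/71−10/71·1595/416=-1041/208
back: M1=-1/10−3/10·-1041/208=583/416
M: M0=0, M1=583/416, M2=-1041/208, M3=1595/416, M4=0
seg 0: a=-4, c=M0/2=0, d=(M1−M0)/(6·2)=583/4992, b=Δ0−h0·(2M0+M1)/6=1289/1248
seg 1: a=-1, c=M1/2=583/832, d=(M2−M1)/(6·3)=-205/576, b=Δ1−h1·(2M1+M2)/6=1519/624
seg 2: a=3, c=M2/2=-1041/416, d=(M3−M2)/(6·1)=3677/2496, b=Δ2−h2·(2M2+M3)/6=-7415/2496
seg 3: a=-1, c=M3/2=1595/832, d=(M4−M3)/(6·2)=-1595/4992, b=Δ3−h3·(2M3+M4)/6=-2219/624
t_q=7/2 → seg 1, τ=3/2; S=-1+1519/624·τ+583/832·τ²+-205/576·τ³=20147/6656

  seg 0: a=-4 b=1289/1248 c=0 d=583/4992
  seg 1: a=-1 b=1519/624 c=583/832 d=-205/576
  seg 2: a=3 b=-7415/2496 c=-1041/416 d=3677/2496
  seg 3: a=-1 b=-2219/624 c=1595/832 d=-1595/4992
S(7/2) = 20147/6656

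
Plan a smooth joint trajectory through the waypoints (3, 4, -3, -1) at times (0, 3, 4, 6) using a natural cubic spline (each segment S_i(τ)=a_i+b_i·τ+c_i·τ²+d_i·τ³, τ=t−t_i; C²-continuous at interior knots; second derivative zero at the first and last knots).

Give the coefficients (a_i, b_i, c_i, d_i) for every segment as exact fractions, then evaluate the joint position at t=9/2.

Δ: Δ0=1/3, Δ1=-7, Δ2=1
row 1: diag=8, rhs=-44; c'=1/8, d'=-11/2
row 2: denom=6−1·1/8=47/8; d'=(48−1·-11/2)/(47/8)=428/47
back: M2=428/47
back: M1=-11/2−1/8·428/47=-312/47
M: M0=0, M1=-312/47, M2=428/47, M3=0
seg 0: a=3, c=M0/2=0, d=(M1−M0)/(6·3)=-52/141, b=Δ0−h0·(2M0+M1)/6=515/141
seg 1: a=4, c=M1/2=-156/47, d=(M2−M1)/(6·1)=370/141, b=Δ1−h1·(2M1+M2)/6=-889/141
seg 2: a=-3, c=M2/2=214/47, d=(M3−M2)/(6·2)=-107/141, b=Δ2−h2·(2M2+M3)/6=-715/141
t_q=9/2 → seg 2, τ=1/2; S=-3+-715/141·τ+214/47·τ²+-107/141·τ³=-1689/376

  seg 0: a=3 b=515/141 c=0 d=-52/141
  seg 1: a=4 b=-889/141 c=-156/47 d=370/141
  seg 2: a=-3 b=-715/141 c=214/47 d=-107/141
S(9/2) = -1689/376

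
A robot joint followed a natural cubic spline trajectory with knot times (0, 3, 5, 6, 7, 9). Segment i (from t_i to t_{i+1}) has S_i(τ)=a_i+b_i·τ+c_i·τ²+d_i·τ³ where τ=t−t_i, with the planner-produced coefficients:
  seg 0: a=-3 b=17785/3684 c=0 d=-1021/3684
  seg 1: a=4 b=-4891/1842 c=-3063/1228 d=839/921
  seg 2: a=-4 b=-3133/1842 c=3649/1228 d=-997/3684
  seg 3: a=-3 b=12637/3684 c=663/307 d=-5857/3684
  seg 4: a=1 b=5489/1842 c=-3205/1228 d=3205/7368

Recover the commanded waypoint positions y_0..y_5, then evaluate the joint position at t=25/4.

y_0 = S_0(0) = a_0 = -3
y_1 = S_1(0) = a_1 = 4
y_2 = S_2(0) = a_2 = -4
y_3 = S_3(0) = a_3 = -3
y_4 = S_4(0) = a_4 = 1
y_5 = S_4(2) = 0
t_q=25/4 is in segment 3 (τ=1/4); S_3(τ)=-159723/78592

y_0=-3 y_1=4 y_2=-4 y_3=-3 y_4=1 y_5=0
S(25/4) = -159723/78592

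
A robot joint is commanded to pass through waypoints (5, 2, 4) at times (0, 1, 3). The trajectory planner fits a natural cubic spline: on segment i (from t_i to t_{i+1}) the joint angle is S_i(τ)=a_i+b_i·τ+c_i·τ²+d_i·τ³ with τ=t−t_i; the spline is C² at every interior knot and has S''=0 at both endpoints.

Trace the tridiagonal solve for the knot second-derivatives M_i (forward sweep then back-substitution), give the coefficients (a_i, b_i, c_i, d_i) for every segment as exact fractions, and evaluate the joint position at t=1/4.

  seg 0: a=5 b=-11/3 c=0 d=2/3
  seg 1: a=2 b=-5/3 c=2 d=-1/3
S(1/4) = 131/32

Δ: Δ0=-3, Δ1=1
row 1: diag=6, rhs=24; c'=1/3, d'=4
back: M1=4
M: M0=0, M1=4, M2=0
seg 0: a=5, c=M0/2=0, d=(M1−M0)/(6·1)=2/3, b=Δ0−h0·(2M0+M1)/6=-11/3
seg 1: a=2, c=M1/2=2, d=(M2−M1)/(6·2)=-1/3, b=Δ1−h1·(2M1+M2)/6=-5/3
t_q=1/4 → seg 0, τ=1/4; S=5+-11/3·τ+0·τ²+2/3·τ³=131/32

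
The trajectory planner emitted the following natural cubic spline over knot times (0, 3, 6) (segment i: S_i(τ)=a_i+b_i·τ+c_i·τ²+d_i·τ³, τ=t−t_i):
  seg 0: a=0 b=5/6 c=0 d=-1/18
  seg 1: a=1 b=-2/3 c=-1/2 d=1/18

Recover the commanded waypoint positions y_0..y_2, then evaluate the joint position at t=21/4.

y_0 = S_0(0) = a_0 = 0
y_1 = S_1(0) = a_1 = 1
y_2 = S_1(3) = -4
t_q=21/4 is in segment 1 (τ=9/4); S_1(τ)=-307/128

y_0=0 y_1=1 y_2=-4
S(21/4) = -307/128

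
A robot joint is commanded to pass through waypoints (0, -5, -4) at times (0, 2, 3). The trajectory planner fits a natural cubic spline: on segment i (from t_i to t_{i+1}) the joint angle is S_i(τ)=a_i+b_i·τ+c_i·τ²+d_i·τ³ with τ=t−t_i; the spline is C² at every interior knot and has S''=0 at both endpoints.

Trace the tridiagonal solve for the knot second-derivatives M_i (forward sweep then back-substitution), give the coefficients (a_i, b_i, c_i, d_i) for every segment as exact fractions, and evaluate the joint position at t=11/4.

Δ: Δ0=-5/2, Δ1=1
row 1: diag=6, rhs=21; c'=1/6, d'=7/2
back: M1=7/2
M: M0=0, M1=7/2, M2=0
seg 0: a=0, c=M0/2=0, d=(M1−M0)/(6·2)=7/24, b=Δ0−h0·(2M0+M1)/6=-11/3
seg 1: a=-5, c=M1/2=7/4, d=(M2−M1)/(6·1)=-7/12, b=Δ1−h1·(2M1+M2)/6=-1/6
t_q=11/4 → seg 1, τ=3/4; S=-5+-1/6·τ+7/4·τ²+-7/12·τ³=-1123/256

  seg 0: a=0 b=-11/3 c=0 d=7/24
  seg 1: a=-5 b=-1/6 c=7/4 d=-7/12
S(11/4) = -1123/256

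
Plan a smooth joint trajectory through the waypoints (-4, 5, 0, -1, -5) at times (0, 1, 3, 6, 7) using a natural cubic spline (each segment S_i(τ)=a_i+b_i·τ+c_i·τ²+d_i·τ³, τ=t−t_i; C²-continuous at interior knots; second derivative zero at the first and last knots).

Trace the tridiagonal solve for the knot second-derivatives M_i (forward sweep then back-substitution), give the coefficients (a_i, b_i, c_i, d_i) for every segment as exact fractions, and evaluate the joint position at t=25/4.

  seg 0: a=-4 b=26515/2364 c=0 d=-5239/2364
  seg 1: a=5 b=5399/1182 c=-5239/788 d=7363/4728
  seg 2: a=0 b=-1973/591 c=531/197 d=-1001/1773
  seg 3: a=-1 b=-1424/591 c=-470/197 d=470/591
S(25/4) = -10963/6304

Δ: Δ0=9, Δ1=-5/2, Δ2=-1/3, Δ3=-4
row 1: diag=6, rhs=-69; c'=1/3, d'=-23/2
row 2: denom=10−2·1/3=28/3; d'=(13−2·-23/2)/(28/3)=27/7
row 3: denom=8−3·9/28=197/28; d'=(-22−3·27/7)/(197/28)=-940/197
back: M3=-940/197
back: M2=27/7−9/28·-940/197=1062/197
back: M1=-23/2−1/3·1062/197=-5239/394
M: M0=0, M1=-5239/394, M2=1062/197, M3=-940/197, M4=0
seg 0: a=-4, c=M0/2=0, d=(M1−M0)/(6·1)=-5239/2364, b=Δ0−h0·(2M0+M1)/6=26515/2364
seg 1: a=5, c=M1/2=-5239/788, d=(M2−M1)/(6·2)=7363/4728, b=Δ1−h1·(2M1+M2)/6=5399/1182
seg 2: a=0, c=M2/2=531/197, d=(M3−M2)/(6·3)=-1001/1773, b=Δ2−h2·(2M2+M3)/6=-1973/591
seg 3: a=-1, c=M3/2=-470/197, d=(M4−M3)/(6·1)=470/591, b=Δ3−h3·(2M3+M4)/6=-1424/591
t_q=25/4 → seg 3, τ=1/4; S=-1+-1424/591·τ+-470/197·τ²+470/591·τ³=-10963/6304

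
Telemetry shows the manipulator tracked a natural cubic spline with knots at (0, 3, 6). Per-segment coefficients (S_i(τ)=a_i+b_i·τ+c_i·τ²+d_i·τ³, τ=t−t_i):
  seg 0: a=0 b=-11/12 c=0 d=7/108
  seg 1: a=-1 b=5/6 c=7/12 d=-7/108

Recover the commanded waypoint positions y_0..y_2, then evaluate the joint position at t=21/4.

y_0 = S_0(0) = a_0 = 0
y_1 = S_1(0) = a_1 = -1
y_2 = S_1(3) = 5
t_q=21/4 is in segment 1 (τ=9/4); S_1(τ)=791/256

y_0=0 y_1=-1 y_2=5
S(21/4) = 791/256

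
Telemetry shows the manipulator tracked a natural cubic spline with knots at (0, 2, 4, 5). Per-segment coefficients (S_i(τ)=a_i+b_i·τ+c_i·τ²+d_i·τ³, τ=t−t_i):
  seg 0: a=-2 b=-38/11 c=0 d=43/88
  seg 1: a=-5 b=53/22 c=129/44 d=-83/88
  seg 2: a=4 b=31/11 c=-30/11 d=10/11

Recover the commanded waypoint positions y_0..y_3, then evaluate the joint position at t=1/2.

y_0 = S_0(0) = a_0 = -2
y_1 = S_1(0) = a_1 = -5
y_2 = S_2(0) = a_2 = 4
y_3 = S_2(1) = 5
t_q=1/2 is in segment 0 (τ=1/2); S_0(τ)=-2581/704

y_0=-2 y_1=-5 y_2=4 y_3=5
S(1/2) = -2581/704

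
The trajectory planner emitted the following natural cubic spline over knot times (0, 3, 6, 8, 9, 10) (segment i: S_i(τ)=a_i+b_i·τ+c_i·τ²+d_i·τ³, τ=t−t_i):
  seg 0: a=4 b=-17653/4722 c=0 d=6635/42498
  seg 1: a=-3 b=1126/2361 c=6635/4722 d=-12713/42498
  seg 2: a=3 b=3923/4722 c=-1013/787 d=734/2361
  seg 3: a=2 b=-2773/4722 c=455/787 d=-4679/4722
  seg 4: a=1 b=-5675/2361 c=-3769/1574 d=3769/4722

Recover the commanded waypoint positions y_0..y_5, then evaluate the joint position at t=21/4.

y_0=4 y_1=-3 y_2=3 y_3=2 y_4=1 y_5=-3
S(21/4) = 179217/100736

y_0 = S_0(0) = a_0 = 4
y_1 = S_1(0) = a_1 = -3
y_2 = S_2(0) = a_2 = 3
y_3 = S_3(0) = a_3 = 2
y_4 = S_4(0) = a_4 = 1
y_5 = S_4(1) = -3
t_q=21/4 is in segment 1 (τ=9/4); S_1(τ)=179217/100736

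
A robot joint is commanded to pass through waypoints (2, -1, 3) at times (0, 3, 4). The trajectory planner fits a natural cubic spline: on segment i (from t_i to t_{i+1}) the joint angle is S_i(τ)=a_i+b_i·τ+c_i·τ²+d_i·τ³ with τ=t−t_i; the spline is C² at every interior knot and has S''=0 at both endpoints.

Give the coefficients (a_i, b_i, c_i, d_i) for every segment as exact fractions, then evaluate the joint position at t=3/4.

  seg 0: a=2 b=-23/8 c=0 d=5/24
  seg 1: a=-1 b=11/4 c=15/8 d=-5/8
S(3/4) = -35/512

Δ: Δ0=-1, Δ1=4
row 1: diag=8, rhs=30; c'=1/8, d'=15/4
back: M1=15/4
M: M0=0, M1=15/4, M2=0
seg 0: a=2, c=M0/2=0, d=(M1−M0)/(6·3)=5/24, b=Δ0−h0·(2M0+M1)/6=-23/8
seg 1: a=-1, c=M1/2=15/8, d=(M2−M1)/(6·1)=-5/8, b=Δ1−h1·(2M1+M2)/6=11/4
t_q=3/4 → seg 0, τ=3/4; S=2+-23/8·τ+0·τ²+5/24·τ³=-35/512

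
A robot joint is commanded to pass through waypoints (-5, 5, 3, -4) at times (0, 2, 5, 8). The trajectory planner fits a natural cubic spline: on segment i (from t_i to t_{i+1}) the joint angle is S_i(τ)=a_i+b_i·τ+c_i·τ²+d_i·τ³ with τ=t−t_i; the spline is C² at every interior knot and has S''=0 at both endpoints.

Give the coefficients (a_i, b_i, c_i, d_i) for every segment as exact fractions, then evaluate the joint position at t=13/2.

  seg 0: a=-5 b=227/37 c=0 d=-21/74
  seg 1: a=5 b=101/37 c=-63/37 d=190/999
  seg 2: a=3 b=-87/37 c=1/111 d=-1/999
S(13/2) = -151/296

Δ: Δ0=5, Δ1=-2/3, Δ2=-7/3
row 1: diag=10, rhs=-34; c'=3/10, d'=-17/5
row 2: denom=12−3·3/10=111/10; d'=(-10−3·-17/5)/(111/10)=2/111
back: M2=2/111
back: M1=-17/5−3/10·2/111=-126/37
M: M0=0, M1=-126/37, M2=2/111, M3=0
seg 0: a=-5, c=M0/2=0, d=(M1−M0)/(6·2)=-21/74, b=Δ0−h0·(2M0+M1)/6=227/37
seg 1: a=5, c=M1/2=-63/37, d=(M2−M1)/(6·3)=190/999, b=Δ1−h1·(2M1+M2)/6=101/37
seg 2: a=3, c=M2/2=1/111, d=(M3−M2)/(6·3)=-1/999, b=Δ2−h2·(2M2+M3)/6=-87/37
t_q=13/2 → seg 2, τ=3/2; S=3+-87/37·τ+1/111·τ²+-1/999·τ³=-151/296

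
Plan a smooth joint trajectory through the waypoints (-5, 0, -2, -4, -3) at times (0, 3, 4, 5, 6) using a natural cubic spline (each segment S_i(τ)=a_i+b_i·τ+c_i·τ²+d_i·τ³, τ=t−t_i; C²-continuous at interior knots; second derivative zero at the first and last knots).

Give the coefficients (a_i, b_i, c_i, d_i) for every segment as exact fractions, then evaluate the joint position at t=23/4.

  seg 0: a=-5 b=262/87 c=0 d=-13/87
  seg 1: a=0 b=-89/87 c=-39/29 d=32/87
  seg 2: a=-2 b=-227/87 c=-7/29 d=74/87
  seg 3: a=-4 b=-47/87 c=67/29 d=-67/87
S(23/4) = -6367/1856

Δ: Δ0=5/3, Δ1=-2, Δ2=-2, Δ3=1
row 1: diag=8, rhs=-22; c'=1/8, d'=-11/4
row 2: denom=4−1·1/8=31/8; d'=(0−1·-11/4)/(31/8)=22/31
row 3: denom=4−1·8/31=116/31; d'=(18−1·22/31)/(116/31)=134/29
back: M3=134/29
back: M2=22/31−8/31·134/29=-14/29
back: M1=-11/4−1/8·-14/29=-78/29
M: M0=0, M1=-78/29, M2=-14/29, M3=134/29, M4=0
seg 0: a=-5, c=M0/2=0, d=(M1−M0)/(6·3)=-13/87, b=Δ0−h0·(2M0+M1)/6=262/87
seg 1: a=0, c=M1/2=-39/29, d=(M2−M1)/(6·1)=32/87, b=Δ1−h1·(2M1+M2)/6=-89/87
seg 2: a=-2, c=M2/2=-7/29, d=(M3−M2)/(6·1)=74/87, b=Δ2−h2·(2M2+M3)/6=-227/87
seg 3: a=-4, c=M3/2=67/29, d=(M4−M3)/(6·1)=-67/87, b=Δ3−h3·(2M3+M4)/6=-47/87
t_q=23/4 → seg 3, τ=3/4; S=-4+-47/87·τ+67/29·τ²+-67/87·τ³=-6367/1856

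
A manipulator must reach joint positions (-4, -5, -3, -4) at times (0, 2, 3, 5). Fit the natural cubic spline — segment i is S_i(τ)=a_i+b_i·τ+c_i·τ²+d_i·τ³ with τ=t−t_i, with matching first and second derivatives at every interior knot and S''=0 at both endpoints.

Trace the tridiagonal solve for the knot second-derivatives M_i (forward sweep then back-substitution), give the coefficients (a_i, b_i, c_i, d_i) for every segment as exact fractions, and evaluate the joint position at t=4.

  seg 0: a=-4 b=-3/2 c=0 d=1/4
  seg 1: a=-5 b=3/2 c=3/2 d=-1
  seg 2: a=-3 b=3/2 c=-3/2 d=1/4
S(4) = -11/4

Δ: Δ0=-1/2, Δ1=2, Δ2=-1/2
row 1: diag=6, rhs=15; c'=1/6, d'=5/2
row 2: denom=6−1·1/6=35/6; d'=(-15−1·5/2)/(35/6)=-3
back: M2=-3
back: M1=5/2−1/6·-3=3
M: M0=0, M1=3, M2=-3, M3=0
seg 0: a=-4, c=M0/2=0, d=(M1−M0)/(6·2)=1/4, b=Δ0−h0·(2M0+M1)/6=-3/2
seg 1: a=-5, c=M1/2=3/2, d=(M2−M1)/(6·1)=-1, b=Δ1−h1·(2M1+M2)/6=3/2
seg 2: a=-3, c=M2/2=-3/2, d=(M3−M2)/(6·2)=1/4, b=Δ2−h2·(2M2+M3)/6=3/2
t_q=4 → seg 2, τ=1; S=-3+3/2·τ+-3/2·τ²+1/4·τ³=-11/4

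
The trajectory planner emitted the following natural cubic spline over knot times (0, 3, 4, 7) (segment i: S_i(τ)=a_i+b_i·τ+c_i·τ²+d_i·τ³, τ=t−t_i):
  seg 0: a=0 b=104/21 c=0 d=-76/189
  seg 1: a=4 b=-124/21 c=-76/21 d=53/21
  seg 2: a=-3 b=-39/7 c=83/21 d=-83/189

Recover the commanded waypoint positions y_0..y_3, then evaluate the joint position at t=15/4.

y_0=0 y_1=4 y_2=-3 y_3=4
S(15/4) = -627/448

y_0 = S_0(0) = a_0 = 0
y_1 = S_1(0) = a_1 = 4
y_2 = S_2(0) = a_2 = -3
y_3 = S_2(3) = 4
t_q=15/4 is in segment 1 (τ=3/4); S_1(τ)=-627/448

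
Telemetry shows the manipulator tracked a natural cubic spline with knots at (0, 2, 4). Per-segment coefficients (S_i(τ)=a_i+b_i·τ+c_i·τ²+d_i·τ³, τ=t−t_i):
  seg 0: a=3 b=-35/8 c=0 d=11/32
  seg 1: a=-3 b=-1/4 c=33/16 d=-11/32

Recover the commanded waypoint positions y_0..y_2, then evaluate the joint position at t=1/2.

y_0=3 y_1=-3 y_2=2
S(1/2) = 219/256

y_0 = S_0(0) = a_0 = 3
y_1 = S_1(0) = a_1 = -3
y_2 = S_1(2) = 2
t_q=1/2 is in segment 0 (τ=1/2); S_0(τ)=219/256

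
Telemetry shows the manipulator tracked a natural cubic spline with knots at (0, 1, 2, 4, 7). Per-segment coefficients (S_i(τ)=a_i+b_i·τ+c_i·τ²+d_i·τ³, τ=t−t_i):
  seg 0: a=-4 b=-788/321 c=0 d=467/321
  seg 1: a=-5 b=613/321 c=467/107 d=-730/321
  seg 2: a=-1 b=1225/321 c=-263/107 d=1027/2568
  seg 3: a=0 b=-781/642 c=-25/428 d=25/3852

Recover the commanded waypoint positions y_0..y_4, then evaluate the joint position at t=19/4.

y_0=-4 y_1=-5 y_2=-1 y_3=0 y_4=-4
S(19/4) = -25817/27392

y_0 = S_0(0) = a_0 = -4
y_1 = S_1(0) = a_1 = -5
y_2 = S_2(0) = a_2 = -1
y_3 = S_3(0) = a_3 = 0
y_4 = S_3(3) = -4
t_q=19/4 is in segment 3 (τ=3/4); S_3(τ)=-25817/27392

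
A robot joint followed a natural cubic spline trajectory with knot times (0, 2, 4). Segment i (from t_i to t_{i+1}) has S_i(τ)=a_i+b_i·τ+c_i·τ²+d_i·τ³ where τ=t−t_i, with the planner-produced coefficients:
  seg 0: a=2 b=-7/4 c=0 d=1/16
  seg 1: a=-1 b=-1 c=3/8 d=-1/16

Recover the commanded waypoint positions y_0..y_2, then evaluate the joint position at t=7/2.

y_0 = S_0(0) = a_0 = 2
y_1 = S_1(0) = a_1 = -1
y_2 = S_1(2) = -2
t_q=7/2 is in segment 1 (τ=3/2); S_1(τ)=-239/128

y_0=2 y_1=-1 y_2=-2
S(7/2) = -239/128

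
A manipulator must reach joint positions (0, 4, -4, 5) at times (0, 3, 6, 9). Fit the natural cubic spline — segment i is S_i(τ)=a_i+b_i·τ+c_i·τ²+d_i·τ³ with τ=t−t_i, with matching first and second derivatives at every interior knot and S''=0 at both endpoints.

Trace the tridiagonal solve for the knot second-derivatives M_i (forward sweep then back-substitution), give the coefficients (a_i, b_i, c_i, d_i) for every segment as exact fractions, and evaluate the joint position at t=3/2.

  seg 0: a=0 b=25/9 c=0 d=-13/81
  seg 1: a=4 b=-14/9 c=-13/9 d=29/81
  seg 2: a=-4 b=-5/9 c=16/9 d=-16/81
S(3/2) = 29/8

Δ: Δ0=4/3, Δ1=-8/3, Δ2=3
row 1: diag=12, rhs=-24; c'=1/4, d'=-2
row 2: denom=12−3·1/4=45/4; d'=(34−3·-2)/(45/4)=32/9
back: M2=32/9
back: M1=-2−1/4·32/9=-26/9
M: M0=0, M1=-26/9, M2=32/9, M3=0
seg 0: a=0, c=M0/2=0, d=(M1−M0)/(6·3)=-13/81, b=Δ0−h0·(2M0+M1)/6=25/9
seg 1: a=4, c=M1/2=-13/9, d=(M2−M1)/(6·3)=29/81, b=Δ1−h1·(2M1+M2)/6=-14/9
seg 2: a=-4, c=M2/2=16/9, d=(M3−M2)/(6·3)=-16/81, b=Δ2−h2·(2M2+M3)/6=-5/9
t_q=3/2 → seg 0, τ=3/2; S=0+25/9·τ+0·τ²+-13/81·τ³=29/8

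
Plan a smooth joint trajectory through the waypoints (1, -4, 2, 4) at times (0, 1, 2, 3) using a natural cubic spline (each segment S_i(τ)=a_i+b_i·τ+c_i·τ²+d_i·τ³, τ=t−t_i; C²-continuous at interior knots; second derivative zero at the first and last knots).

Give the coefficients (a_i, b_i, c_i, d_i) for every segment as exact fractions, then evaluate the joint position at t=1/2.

  seg 0: a=1 b=-41/5 c=0 d=16/5
  seg 1: a=-4 b=7/5 c=48/5 d=-5
  seg 2: a=2 b=28/5 c=-27/5 d=9/5
S(1/2) = -27/10

Δ: Δ0=-5, Δ1=6, Δ2=2
row 1: diag=4, rhs=66; c'=1/4, d'=33/2
row 2: denom=4−1·1/4=15/4; d'=(-24−1·33/2)/(15/4)=-54/5
back: M2=-54/5
back: M1=33/2−1/4·-54/5=96/5
M: M0=0, M1=96/5, M2=-54/5, M3=0
seg 0: a=1, c=M0/2=0, d=(M1−M0)/(6·1)=16/5, b=Δ0−h0·(2M0+M1)/6=-41/5
seg 1: a=-4, c=M1/2=48/5, d=(M2−M1)/(6·1)=-5, b=Δ1−h1·(2M1+M2)/6=7/5
seg 2: a=2, c=M2/2=-27/5, d=(M3−M2)/(6·1)=9/5, b=Δ2−h2·(2M2+M3)/6=28/5
t_q=1/2 → seg 0, τ=1/2; S=1+-41/5·τ+0·τ²+16/5·τ³=-27/10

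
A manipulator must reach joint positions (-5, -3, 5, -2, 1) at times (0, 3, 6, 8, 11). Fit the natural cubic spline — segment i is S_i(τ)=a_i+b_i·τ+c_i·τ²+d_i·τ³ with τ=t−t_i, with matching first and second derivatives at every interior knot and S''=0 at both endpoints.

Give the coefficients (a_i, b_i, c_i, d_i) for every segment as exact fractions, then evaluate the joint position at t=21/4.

  seg 0: a=-5 b=-28/59 c=0 d=202/1593
  seg 1: a=-3 b=174/59 c=202/177 d=-656/1593
  seg 2: a=5 b=-78/59 c=-454/177 d=1045/1416
  seg 3: a=-2 b=-965/354 c=1319/708 d=-1319/6372
S(21/4) = 2229/472

Δ: Δ0=2/3, Δ1=8/3, Δ2=-7/2, Δ3=1
row 1: diag=12, rhs=12; c'=1/4, d'=1
row 2: denom=10−3·1/4=37/4; d'=(-37−3·1)/(37/4)=-160/37
row 3: denom=10−2·8/37=354/37; d'=(27−2·-160/37)/(354/37)=1319/354
back: M3=1319/354
back: M2=-160/37−8/37·1319/354=-908/177
back: M1=1−1/4·-908/177=404/177
M: M0=0, M1=404/177, M2=-908/177, M3=1319/354, M4=0
seg 0: a=-5, c=M0/2=0, d=(M1−M0)/(6·3)=202/1593, b=Δ0−h0·(2M0+M1)/6=-28/59
seg 1: a=-3, c=M1/2=202/177, d=(M2−M1)/(6·3)=-656/1593, b=Δ1−h1·(2M1+M2)/6=174/59
seg 2: a=5, c=M2/2=-454/177, d=(M3−M2)/(6·2)=1045/1416, b=Δ2−h2·(2M2+M3)/6=-78/59
seg 3: a=-2, c=M3/2=1319/708, d=(M4−M3)/(6·3)=-1319/6372, b=Δ3−h3·(2M3+M4)/6=-965/354
t_q=21/4 → seg 1, τ=9/4; S=-3+174/59·τ+202/177·τ²+-656/1593·τ³=2229/472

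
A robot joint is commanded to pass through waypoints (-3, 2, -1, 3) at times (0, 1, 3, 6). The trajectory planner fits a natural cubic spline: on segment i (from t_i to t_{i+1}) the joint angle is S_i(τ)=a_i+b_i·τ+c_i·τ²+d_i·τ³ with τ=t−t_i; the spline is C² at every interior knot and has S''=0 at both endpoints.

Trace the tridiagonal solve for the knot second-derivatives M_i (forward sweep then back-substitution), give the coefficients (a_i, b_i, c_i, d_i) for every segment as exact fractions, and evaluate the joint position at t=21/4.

  seg 0: a=-3 b=263/42 c=0 d=-53/42
  seg 1: a=2 b=52/21 c=-53/14 d=151/168
  seg 2: a=-1 b=-79/42 c=45/28 d=-5/28
S(21/4) = 1559/1792

Δ: Δ0=5, Δ1=-3/2, Δ2=4/3
row 1: diag=6, rhs=-39; c'=1/3, d'=-13/2
row 2: denom=10−2·1/3=28/3; d'=(17−2·-13/2)/(28/3)=45/14
back: M2=45/14
back: M1=-13/2−1/3·45/14=-53/7
M: M0=0, M1=-53/7, M2=45/14, M3=0
seg 0: a=-3, c=M0/2=0, d=(M1−M0)/(6·1)=-53/42, b=Δ0−h0·(2M0+M1)/6=263/42
seg 1: a=2, c=M1/2=-53/14, d=(M2−M1)/(6·2)=151/168, b=Δ1−h1·(2M1+M2)/6=52/21
seg 2: a=-1, c=M2/2=45/28, d=(M3−M2)/(6·3)=-5/28, b=Δ2−h2·(2M2+M3)/6=-79/42
t_q=21/4 → seg 2, τ=9/4; S=-1+-79/42·τ+45/28·τ²+-5/28·τ³=1559/1792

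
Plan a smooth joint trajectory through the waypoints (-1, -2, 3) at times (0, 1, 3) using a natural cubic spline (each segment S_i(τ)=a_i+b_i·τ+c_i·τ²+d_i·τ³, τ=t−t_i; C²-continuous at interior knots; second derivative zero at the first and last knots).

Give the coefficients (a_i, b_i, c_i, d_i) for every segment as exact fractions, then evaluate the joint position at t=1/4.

Δ: Δ0=-1, Δ1=5/2
row 1: diag=6, rhs=21; c'=1/3, d'=7/2
back: M1=7/2
M: M0=0, M1=7/2, M2=0
seg 0: a=-1, c=M0/2=0, d=(M1−M0)/(6·1)=7/12, b=Δ0−h0·(2M0+M1)/6=-19/12
seg 1: a=-2, c=M1/2=7/4, d=(M2−M1)/(6·2)=-7/24, b=Δ1−h1·(2M1+M2)/6=1/6
t_q=1/4 → seg 0, τ=1/4; S=-1+-19/12·τ+0·τ²+7/12·τ³=-355/256

  seg 0: a=-1 b=-19/12 c=0 d=7/12
  seg 1: a=-2 b=1/6 c=7/4 d=-7/24
S(1/4) = -355/256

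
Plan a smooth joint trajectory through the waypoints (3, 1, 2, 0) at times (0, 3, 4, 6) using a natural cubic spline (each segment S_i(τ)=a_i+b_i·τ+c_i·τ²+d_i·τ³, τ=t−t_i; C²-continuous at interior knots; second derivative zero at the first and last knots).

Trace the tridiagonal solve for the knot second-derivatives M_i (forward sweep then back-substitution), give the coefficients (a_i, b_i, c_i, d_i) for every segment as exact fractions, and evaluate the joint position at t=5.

Δ: Δ0=-2/3, Δ1=1, Δ2=-1
row 1: diag=8, rhs=10; c'=1/8, d'=5/4
row 2: denom=6−1·1/8=47/8; d'=(-12−1·5/4)/(47/8)=-106/47
back: M2=-106/47
back: M1=5/4−1/8·-106/47=72/47
M: M0=0, M1=72/47, M2=-106/47, M3=0
seg 0: a=3, c=M0/2=0, d=(M1−M0)/(6·3)=4/47, b=Δ0−h0·(2M0+M1)/6=-202/141
seg 1: a=1, c=M1/2=36/47, d=(M2−M1)/(6·1)=-89/141, b=Δ1−h1·(2M1+M2)/6=122/141
seg 2: a=2, c=M2/2=-53/47, d=(M3−M2)/(6·2)=53/282, b=Δ2−h2·(2M2+M3)/6=71/141
t_q=5 → seg 2, τ=1; S=2+71/141·τ+-53/47·τ²+53/282·τ³=147/94

  seg 0: a=3 b=-202/141 c=0 d=4/47
  seg 1: a=1 b=122/141 c=36/47 d=-89/141
  seg 2: a=2 b=71/141 c=-53/47 d=53/282
S(5) = 147/94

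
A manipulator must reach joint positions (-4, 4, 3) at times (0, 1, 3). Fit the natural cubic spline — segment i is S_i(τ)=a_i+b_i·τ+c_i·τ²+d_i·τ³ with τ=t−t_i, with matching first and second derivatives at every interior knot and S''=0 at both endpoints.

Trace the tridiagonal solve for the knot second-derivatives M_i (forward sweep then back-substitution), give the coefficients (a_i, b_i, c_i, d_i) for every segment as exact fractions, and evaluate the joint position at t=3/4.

  seg 0: a=-4 b=113/12 c=0 d=-17/12
  seg 1: a=4 b=31/6 c=-17/4 d=17/24
S(3/4) = 631/256

Δ: Δ0=8, Δ1=-1/2
row 1: diag=6, rhs=-51; c'=1/3, d'=-17/2
back: M1=-17/2
M: M0=0, M1=-17/2, M2=0
seg 0: a=-4, c=M0/2=0, d=(M1−M0)/(6·1)=-17/12, b=Δ0−h0·(2M0+M1)/6=113/12
seg 1: a=4, c=M1/2=-17/4, d=(M2−M1)/(6·2)=17/24, b=Δ1−h1·(2M1+M2)/6=31/6
t_q=3/4 → seg 0, τ=3/4; S=-4+113/12·τ+0·τ²+-17/12·τ³=631/256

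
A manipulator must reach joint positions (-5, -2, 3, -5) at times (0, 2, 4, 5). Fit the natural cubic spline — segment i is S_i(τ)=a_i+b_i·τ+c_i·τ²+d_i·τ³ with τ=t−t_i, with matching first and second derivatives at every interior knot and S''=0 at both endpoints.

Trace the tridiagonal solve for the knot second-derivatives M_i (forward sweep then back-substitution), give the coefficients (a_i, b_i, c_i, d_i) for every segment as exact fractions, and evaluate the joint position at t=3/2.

  seg 0: a=-5 b=3/11 c=0 d=27/88
  seg 1: a=-2 b=87/22 c=81/44 d=-113/88
  seg 2: a=3 b=-45/11 c=-129/22 d=43/22
S(3/2) = -2503/704

Δ: Δ0=3/2, Δ1=5/2, Δ2=-8
row 1: diag=8, rhs=6; c'=1/4, d'=3/4
row 2: denom=6−2·1/4=11/2; d'=(-63−2·3/4)/(11/2)=-129/11
back: M2=-129/11
back: M1=3/4−1/4·-129/11=81/22
M: M0=0, M1=81/22, M2=-129/11, M3=0
seg 0: a=-5, c=M0/2=0, d=(M1−M0)/(6·2)=27/88, b=Δ0−h0·(2M0+M1)/6=3/11
seg 1: a=-2, c=M1/2=81/44, d=(M2−M1)/(6·2)=-113/88, b=Δ1−h1·(2M1+M2)/6=87/22
seg 2: a=3, c=M2/2=-129/22, d=(M3−M2)/(6·1)=43/22, b=Δ2−h2·(2M2+M3)/6=-45/11
t_q=3/2 → seg 0, τ=3/2; S=-5+3/11·τ+0·τ²+27/88·τ³=-2503/704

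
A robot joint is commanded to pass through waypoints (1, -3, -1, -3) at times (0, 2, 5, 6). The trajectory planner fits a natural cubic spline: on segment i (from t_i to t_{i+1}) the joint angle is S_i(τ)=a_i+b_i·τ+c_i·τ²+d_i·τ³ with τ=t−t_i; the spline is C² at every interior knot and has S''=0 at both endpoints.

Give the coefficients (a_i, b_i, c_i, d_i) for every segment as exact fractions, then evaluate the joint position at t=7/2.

Δ: Δ0=-2, Δ1=2/3, Δ2=-2
row 1: diag=10, rhs=16; c'=3/10, d'=8/5
row 2: denom=8−3·3/10=71/10; d'=(-16−3·8/5)/(71/10)=-208/71
back: M2=-208/71
back: M1=8/5−3/10·-208/71=176/71
M: M0=0, M1=176/71, M2=-208/71, M3=0
seg 0: a=1, c=M0/2=0, d=(M1−M0)/(6·2)=44/213, b=Δ0−h0·(2M0+M1)/6=-602/213
seg 1: a=-3, c=M1/2=88/71, d=(M2−M1)/(6·3)=-64/213, b=Δ1−h1·(2M1+M2)/6=-74/213
seg 2: a=-1, c=M2/2=-104/71, d=(M3−M2)/(6·1)=104/213, b=Δ2−h2·(2M2+M3)/6=-218/213
t_q=7/2 → seg 1, τ=3/2; S=-3+-74/213·τ+88/71·τ²+-64/213·τ³=-124/71

  seg 0: a=1 b=-602/213 c=0 d=44/213
  seg 1: a=-3 b=-74/213 c=88/71 d=-64/213
  seg 2: a=-1 b=-218/213 c=-104/71 d=104/213
S(7/2) = -124/71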